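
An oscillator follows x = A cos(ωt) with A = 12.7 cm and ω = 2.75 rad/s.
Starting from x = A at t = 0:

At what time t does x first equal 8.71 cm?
cos(ωt) = x/A = 8.71/12.7 = 0.6858
ωt = arccos(0.6858) = 0.8151 rad
t = 0.8151/2.75 = 0.2964 s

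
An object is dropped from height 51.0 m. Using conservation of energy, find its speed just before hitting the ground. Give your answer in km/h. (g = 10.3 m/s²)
mgh = ½mv² → v = √(2gh) = √(2×10.3×51) = 32.41 m/s = 116.7 km/h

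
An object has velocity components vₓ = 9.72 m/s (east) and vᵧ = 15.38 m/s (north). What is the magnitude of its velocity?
|v| = √(vₓ² + vᵧ²) = √(9.72² + 15.38²) = √(331.023) = 18.19 m/s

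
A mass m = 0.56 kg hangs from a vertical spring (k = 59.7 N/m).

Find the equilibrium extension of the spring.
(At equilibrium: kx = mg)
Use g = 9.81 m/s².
x_eq = mg/k = 0.56×9.81/59.7 = 0.09202 m = 9.202 cm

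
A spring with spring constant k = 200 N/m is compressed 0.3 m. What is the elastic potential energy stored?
PE = ½kx² = ½×200×0.3² = 9.0 J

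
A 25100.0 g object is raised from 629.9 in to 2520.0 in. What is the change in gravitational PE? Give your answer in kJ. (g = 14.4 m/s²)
ΔPE = mg(h₂ − h₁) = 25.1 kg × 14.4 m/s² × (64.01 − 16) m = 1.735e+04 J = 17.35 kJ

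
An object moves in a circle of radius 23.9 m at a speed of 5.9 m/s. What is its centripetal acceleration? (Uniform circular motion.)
a_c = v²/r = 5.9²/23.9 = 34.81/23.9 = 1.46 m/s²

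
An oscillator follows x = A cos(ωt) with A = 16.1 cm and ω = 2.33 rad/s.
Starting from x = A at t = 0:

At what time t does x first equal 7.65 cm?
cos(ωt) = x/A = 7.65/16.1 = 0.4752
ωt = arccos(0.4752) = 1.076 rad
t = 1.076/2.33 = 0.4617 s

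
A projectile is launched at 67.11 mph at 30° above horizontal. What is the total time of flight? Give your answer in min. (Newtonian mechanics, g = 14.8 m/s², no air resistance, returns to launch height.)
T = 2v₀sin(θ)/g (with unit conversion) = 0.03378 min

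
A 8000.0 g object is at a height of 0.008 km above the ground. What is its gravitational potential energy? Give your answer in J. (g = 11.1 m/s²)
PE = mgh = 8 kg × 11.1 m/s² × 8 m = 710.4 J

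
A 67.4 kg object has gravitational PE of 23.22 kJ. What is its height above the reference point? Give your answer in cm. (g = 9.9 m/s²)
PE = mgh → h = PE/(mg) = 2.322e+04 J / (67.4 kg × 9.9 m/s²) = 34.8 m = 3480.0 cm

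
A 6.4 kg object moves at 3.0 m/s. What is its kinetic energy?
KE = ½mv² = ½×6.4×3.0² = 28.8 J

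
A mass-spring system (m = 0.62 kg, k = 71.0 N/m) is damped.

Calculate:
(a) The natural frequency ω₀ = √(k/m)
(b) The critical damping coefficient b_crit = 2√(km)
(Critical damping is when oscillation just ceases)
ω₀ = √(k/m) = √(71.0/0.62) = 10.7 rad/s
b_crit = 2√(km) = 2√(71.0×0.62) = 13.27 kg/s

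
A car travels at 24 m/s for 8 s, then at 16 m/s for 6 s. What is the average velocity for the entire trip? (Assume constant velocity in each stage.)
d₁ = v₁t₁ = 24 × 8 = 192 m
d₂ = v₂t₂ = 16 × 6 = 96 m
d_total = 288 m, t_total = 14 s
v_avg = d_total/t_total = 288/14 = 20.57 m/s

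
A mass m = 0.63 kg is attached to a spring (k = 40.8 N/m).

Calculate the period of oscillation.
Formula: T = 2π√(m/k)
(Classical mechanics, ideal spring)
T = 2π√(m/k) = 2π√(0.63/40.8) = 0.7808 s; f = 1/T = 1.281 Hz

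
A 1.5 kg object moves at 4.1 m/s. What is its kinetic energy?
KE = ½mv² = ½×1.5×4.1² = 12.6075 J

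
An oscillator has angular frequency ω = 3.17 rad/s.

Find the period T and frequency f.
T = 2π/ω = 2π/3.17 = 1.982 s; f = ω/2π = 0.5045 Hz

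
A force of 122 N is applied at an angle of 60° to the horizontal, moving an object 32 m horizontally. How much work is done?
W = Fd cosθ = 122×32×cos(60°) = 1952.0 J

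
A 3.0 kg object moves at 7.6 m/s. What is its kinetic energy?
KE = ½mv² = ½×3.0×7.6² = 86.64 J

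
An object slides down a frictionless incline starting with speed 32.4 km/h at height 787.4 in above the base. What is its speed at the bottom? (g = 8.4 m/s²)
½mv₀² + mgh = ½mv² → v = √(v₀² + 2gh) = √(9² + 2×8.4×20) = 20.42 m/s = 73.51 km/h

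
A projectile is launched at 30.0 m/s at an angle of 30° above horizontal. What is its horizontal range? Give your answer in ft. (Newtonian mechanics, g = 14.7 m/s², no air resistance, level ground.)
R = v₀² sin(2θ) / g (with unit conversion) = 174.0 ft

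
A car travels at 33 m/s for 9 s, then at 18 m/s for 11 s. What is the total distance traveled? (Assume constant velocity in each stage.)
d₁ = v₁t₁ = 33 × 9 = 297 m
d₂ = v₂t₂ = 18 × 11 = 198 m
d_total = 297 + 198 = 495 m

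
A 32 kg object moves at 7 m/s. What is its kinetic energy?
KE = ½mv² = ½×32×7² = 784.0 J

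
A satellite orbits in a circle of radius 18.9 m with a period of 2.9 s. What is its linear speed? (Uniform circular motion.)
v = 2πr/T = 2π×18.9/2.9 = 40.95 m/s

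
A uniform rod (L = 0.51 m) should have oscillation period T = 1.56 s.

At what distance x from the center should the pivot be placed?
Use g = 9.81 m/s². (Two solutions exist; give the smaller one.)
T = 2π√((L²/12 + x²)/(gx)). Let c = T²g/(4π²) = 0.6047.
x² − cx + L²/12 = 0 → x = (c − √(c² − L²/3))/2 = 0.03826 m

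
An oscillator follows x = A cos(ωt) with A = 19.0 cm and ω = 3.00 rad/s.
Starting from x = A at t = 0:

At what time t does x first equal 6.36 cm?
cos(ωt) = x/A = 6.36/19.0 = 0.3347
ωt = arccos(0.3347) = 1.229 rad
t = 1.229/3.0 = 0.4098 s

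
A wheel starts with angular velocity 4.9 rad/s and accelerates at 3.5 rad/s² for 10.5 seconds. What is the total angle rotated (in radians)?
θ = ω₀t + ½αt² = 4.9×10.5 + ½×3.5×10.5² = 244.39 rad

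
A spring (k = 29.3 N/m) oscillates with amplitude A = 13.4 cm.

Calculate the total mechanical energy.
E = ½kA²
E = ½kA² = ½×29.3×(0.134)² = 0.2631 J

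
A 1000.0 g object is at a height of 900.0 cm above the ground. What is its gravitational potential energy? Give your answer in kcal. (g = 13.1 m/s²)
PE = mgh = 1 kg × 13.1 m/s² × 9 m = 117.9 J = 0.02818 kcal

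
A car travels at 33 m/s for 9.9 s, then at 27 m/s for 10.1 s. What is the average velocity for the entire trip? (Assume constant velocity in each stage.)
d₁ = v₁t₁ = 33 × 9.9 = 326.7 m
d₂ = v₂t₂ = 27 × 10.1 = 272.7 m
d_total = 599.4 m, t_total = 20 s
v_avg = d_total/t_total = 599.4/20 = 29.97 m/s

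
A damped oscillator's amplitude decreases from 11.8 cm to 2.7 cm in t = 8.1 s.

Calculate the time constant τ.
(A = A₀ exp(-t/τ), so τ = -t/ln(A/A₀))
A/A₀ = 2.7/11.8 = 0.2288; ln(A/A₀) = -1.475
τ = −t/ln(A/A₀) = −8.1/-1.475 = 5.492 s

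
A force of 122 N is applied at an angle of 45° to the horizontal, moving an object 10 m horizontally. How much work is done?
W = Fd cosθ = 122×10×cos(45°) = 862.67 J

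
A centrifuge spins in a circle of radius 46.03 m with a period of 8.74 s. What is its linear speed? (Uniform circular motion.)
v = 2πr/T = 2π×46.03/8.74 = 33.09 m/s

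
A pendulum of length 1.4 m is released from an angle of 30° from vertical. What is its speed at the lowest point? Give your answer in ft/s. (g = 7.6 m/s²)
h = L(1 − cosθ) = 1.4×(1 − cos30°) = 0.1876 m
v = √(2gh) = √(2×7.6×0.1876) = 1.688 m/s = 5.54 ft/s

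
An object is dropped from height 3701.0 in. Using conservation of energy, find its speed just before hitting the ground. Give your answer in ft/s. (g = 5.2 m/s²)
mgh = ½mv² → v = √(2gh) = √(2×5.2×94.01) = 31.27 m/s = 102.6 ft/s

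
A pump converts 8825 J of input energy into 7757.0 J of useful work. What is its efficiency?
η = W_out/W_in = 7757.0/8825 = 0.879 = 87.9%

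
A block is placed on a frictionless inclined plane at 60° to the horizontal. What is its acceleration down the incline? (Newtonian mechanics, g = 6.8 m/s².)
a = g sin(θ) = 6.8 × sin(60°) = 6.8 × 0.866 = 5.89 m/s²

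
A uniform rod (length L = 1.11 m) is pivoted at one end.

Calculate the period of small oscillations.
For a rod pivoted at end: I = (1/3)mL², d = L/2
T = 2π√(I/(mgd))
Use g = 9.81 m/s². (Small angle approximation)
I/m = (1/3)L² = 0.4107 m²; d = L/2 = 0.555 m
T = 2π√(I/(mgd)) = 2π√(0.4107/(9.81×0.555)) = 1.726 s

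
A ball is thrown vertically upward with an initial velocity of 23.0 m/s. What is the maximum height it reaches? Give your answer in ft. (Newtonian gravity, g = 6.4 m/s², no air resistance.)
h_max = v₀²/(2g) (with unit conversion) = 135.6 ft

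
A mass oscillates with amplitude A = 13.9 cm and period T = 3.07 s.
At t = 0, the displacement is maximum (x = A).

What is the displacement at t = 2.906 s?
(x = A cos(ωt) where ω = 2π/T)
ω = 2π/T = 2π/3.07 = 2.047 rad/s
x = A cos(ωt) = 13.9×cos(2.047×2.906) = 13.12 cm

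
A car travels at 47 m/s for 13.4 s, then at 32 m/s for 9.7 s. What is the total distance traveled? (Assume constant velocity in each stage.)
d₁ = v₁t₁ = 47 × 13.4 = 629.8 m
d₂ = v₂t₂ = 32 × 9.7 = 310.4 m
d_total = 629.8 + 310.4 = 940.2 m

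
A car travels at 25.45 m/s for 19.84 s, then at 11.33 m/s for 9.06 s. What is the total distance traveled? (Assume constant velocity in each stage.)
d₁ = v₁t₁ = 25.45 × 19.84 = 504.928 m
d₂ = v₂t₂ = 11.33 × 9.06 = 102.65 m
d_total = 504.928 + 102.65 = 607.58 m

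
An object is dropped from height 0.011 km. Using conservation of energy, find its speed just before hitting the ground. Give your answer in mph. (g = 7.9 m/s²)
mgh = ½mv² → v = √(2gh) = √(2×7.9×11) = 13.18 m/s = 29.49 mph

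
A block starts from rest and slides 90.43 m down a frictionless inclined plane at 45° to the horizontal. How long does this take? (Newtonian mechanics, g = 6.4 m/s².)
a = g sin(θ) = 6.4 × sin(45°) = 4.53 m/s²
t = √(2d/a) = √(2 × 90.43 / 4.53) = 6.32 s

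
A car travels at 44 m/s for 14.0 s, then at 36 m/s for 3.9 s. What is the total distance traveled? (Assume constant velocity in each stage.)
d₁ = v₁t₁ = 44 × 14.0 = 616 m
d₂ = v₂t₂ = 36 × 3.9 = 140.4 m
d_total = 616 + 140.4 = 756.4 m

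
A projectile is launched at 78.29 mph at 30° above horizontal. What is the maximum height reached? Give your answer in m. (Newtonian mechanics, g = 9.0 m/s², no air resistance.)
H = v₀²sin²(θ)/(2g) (with unit conversion) = 17.01 m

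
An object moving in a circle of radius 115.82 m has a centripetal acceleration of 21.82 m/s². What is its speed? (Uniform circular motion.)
v = √(a_c × r) = √(21.82 × 115.82) = 50.27 m/s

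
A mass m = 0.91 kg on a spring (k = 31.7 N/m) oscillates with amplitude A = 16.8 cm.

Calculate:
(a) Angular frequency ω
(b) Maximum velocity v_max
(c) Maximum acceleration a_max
ω = √(k/m) = √(31.7/0.91) = 5.902 rad/s
v_max = ωA = 5.902×0.168 = 0.9916 m/s
a_max = ω²A = 5.902²×0.168 = 5.852 m/s²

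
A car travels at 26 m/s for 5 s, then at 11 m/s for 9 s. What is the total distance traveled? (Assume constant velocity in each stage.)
d₁ = v₁t₁ = 26 × 5 = 130 m
d₂ = v₂t₂ = 11 × 9 = 99 m
d_total = 130 + 99 = 229 m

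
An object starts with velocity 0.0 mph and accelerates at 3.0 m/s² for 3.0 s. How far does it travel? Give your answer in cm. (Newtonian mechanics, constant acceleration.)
d = v₀t + ½at² (with unit conversion) = 1350.0 cm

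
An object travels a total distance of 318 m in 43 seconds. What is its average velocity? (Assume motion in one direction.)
v_avg = Δd / Δt = 318 / 43 = 7.4 m/s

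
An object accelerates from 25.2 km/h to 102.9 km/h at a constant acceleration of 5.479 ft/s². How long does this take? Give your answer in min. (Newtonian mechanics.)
t = (v - v₀)/a (with unit conversion) = 0.2154 min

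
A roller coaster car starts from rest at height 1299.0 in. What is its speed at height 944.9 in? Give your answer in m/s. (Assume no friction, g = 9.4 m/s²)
mgh₁ = ½mv₂² + mgh₂ → v₂ = √(2g(h₁−h₂)) = √(2×9.4×(32.99−24)) = 13 m/s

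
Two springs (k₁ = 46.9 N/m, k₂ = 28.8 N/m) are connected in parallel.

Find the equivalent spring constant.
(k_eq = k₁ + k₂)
k_eq = k₁ + k₂ = 46.9 + 28.8 = 75.7 N/m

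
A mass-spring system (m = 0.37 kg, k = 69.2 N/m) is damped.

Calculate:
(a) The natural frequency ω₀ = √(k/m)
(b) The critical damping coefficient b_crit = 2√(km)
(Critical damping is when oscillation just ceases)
ω₀ = √(k/m) = √(69.2/0.37) = 13.68 rad/s
b_crit = 2√(km) = 2√(69.2×0.37) = 10.12 kg/s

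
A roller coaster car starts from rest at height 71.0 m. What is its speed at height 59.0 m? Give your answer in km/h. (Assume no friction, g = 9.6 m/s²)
mgh₁ = ½mv₂² + mgh₂ → v₂ = √(2g(h₁−h₂)) = √(2×9.6×(71−59)) = 15.18 m/s = 54.64 km/h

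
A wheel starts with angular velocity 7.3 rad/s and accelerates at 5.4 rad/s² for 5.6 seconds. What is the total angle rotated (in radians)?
θ = ω₀t + ½αt² = 7.3×5.6 + ½×5.4×5.6² = 125.55 rad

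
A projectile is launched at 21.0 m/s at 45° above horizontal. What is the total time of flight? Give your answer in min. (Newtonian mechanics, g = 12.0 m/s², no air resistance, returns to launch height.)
T = 2v₀sin(θ)/g (with unit conversion) = 0.04125 min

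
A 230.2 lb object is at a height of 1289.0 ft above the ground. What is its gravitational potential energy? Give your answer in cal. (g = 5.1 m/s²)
PE = mgh = 104.4 kg × 5.1 m/s² × 392.9 m = 2.092e+05 J = 50010.0 cal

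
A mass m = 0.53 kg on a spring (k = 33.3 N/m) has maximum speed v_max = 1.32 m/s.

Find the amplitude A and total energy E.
½mv²_max = ½kA² → A = v_max√(m/k) = 1.32×√(0.53/33.3) = 0.1665 m = 16.65 cm
E = ½mv²_max = ½×0.53×1.32² = 0.4617 J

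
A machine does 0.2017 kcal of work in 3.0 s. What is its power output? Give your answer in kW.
P = W/t = 843.9 J / 3 s = 281.3 W = 0.2813 kW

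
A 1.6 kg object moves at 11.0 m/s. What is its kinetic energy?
KE = ½mv² = ½×1.6×11.0² = 96.8 J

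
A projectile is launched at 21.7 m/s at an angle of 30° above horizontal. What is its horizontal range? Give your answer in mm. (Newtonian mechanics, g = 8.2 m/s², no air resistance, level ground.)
R = v₀² sin(2θ) / g (with unit conversion) = 49730.0 mm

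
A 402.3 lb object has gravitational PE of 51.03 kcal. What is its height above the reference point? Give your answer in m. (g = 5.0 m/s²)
PE = mgh → h = PE/(mg) = 2.135e+05 J / (182.5 kg × 5.0 m/s²) = 234 m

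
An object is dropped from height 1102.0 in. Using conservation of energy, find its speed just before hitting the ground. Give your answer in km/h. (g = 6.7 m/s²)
mgh = ½mv² → v = √(2gh) = √(2×6.7×27.99) = 19.37 m/s = 69.72 km/h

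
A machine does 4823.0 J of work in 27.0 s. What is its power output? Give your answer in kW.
P = W/t = 4823 J / 27 s = 178.6 W = 0.1786 kW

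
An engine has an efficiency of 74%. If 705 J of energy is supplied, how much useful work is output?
W_out = η × W_in = 0.74 × 705 = 521.7 J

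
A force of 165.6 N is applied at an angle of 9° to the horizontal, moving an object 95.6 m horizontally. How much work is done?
W = Fd cosθ = 165.6×95.6×cos(9°) = 15636.0 J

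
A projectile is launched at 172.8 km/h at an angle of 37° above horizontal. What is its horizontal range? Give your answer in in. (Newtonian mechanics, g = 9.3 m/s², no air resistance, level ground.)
R = v₀² sin(2θ) / g (with unit conversion) = 9376.0 in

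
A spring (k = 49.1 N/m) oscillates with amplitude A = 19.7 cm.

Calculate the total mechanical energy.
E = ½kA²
E = ½kA² = ½×49.1×(0.197)² = 0.9528 J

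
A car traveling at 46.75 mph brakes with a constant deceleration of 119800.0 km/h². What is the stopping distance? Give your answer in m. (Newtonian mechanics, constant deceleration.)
d = v₀² / (2a) (with unit conversion) = 23.63 m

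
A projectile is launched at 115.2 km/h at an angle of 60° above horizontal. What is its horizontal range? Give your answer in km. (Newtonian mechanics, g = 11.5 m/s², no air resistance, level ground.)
R = v₀² sin(2θ) / g (with unit conversion) = 0.07711 km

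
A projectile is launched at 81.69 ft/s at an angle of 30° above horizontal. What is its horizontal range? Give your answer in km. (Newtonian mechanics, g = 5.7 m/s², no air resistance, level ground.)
R = v₀² sin(2θ) / g (with unit conversion) = 0.09419 km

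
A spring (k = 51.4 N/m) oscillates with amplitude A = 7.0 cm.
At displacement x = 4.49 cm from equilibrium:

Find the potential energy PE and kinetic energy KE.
E_total = ½kA² = ½×51.4×(0.07)² = 0.1259 J
PE = ½kx² = ½×51.4×(0.0449)² = 0.05181 J
KE = E_total − PE = 0.07412 J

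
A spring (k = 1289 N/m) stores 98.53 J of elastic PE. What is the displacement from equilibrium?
PE = ½kx² → x = √(2PE/k) = √(2×98.53/1289) = 0.391 m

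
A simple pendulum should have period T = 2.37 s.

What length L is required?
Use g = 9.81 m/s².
T = 2π√(L/g) → L = g(T/2π)² = 9.81×(2.37/2π)² = 1.396 m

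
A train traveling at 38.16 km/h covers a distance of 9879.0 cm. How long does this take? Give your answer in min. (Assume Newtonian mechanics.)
t = d/v (with unit conversion) = 0.1553 min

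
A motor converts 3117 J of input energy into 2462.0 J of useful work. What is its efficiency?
η = W_out/W_in = 2462.0/3117 = 0.7899 = 78.99%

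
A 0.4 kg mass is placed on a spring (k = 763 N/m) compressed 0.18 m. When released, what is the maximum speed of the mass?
½kx² = ½mv² → v = x√(k/m) = 0.18×√(763/0.4) = 7.861 m/s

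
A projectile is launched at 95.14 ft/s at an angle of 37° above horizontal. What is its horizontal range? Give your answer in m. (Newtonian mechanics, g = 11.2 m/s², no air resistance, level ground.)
R = v₀² sin(2θ) / g (with unit conversion) = 72.17 m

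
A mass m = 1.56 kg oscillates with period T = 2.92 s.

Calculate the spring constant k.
T = 2π√(m/k) → k = m(2π/T)² = 1.56×(2π/2.92)² = 7.223 N/m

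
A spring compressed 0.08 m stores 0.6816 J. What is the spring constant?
PE = ½kx² → k = 2PE/x² = 2×0.6816/0.08² = 213.0 N/m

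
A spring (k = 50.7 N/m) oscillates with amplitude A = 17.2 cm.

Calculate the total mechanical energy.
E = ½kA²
E = ½kA² = ½×50.7×(0.172)² = 0.75 J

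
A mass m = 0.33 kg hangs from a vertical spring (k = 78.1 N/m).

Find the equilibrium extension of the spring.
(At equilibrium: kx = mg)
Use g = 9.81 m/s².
x_eq = mg/k = 0.33×9.81/78.1 = 0.04145 m = 4.145 cm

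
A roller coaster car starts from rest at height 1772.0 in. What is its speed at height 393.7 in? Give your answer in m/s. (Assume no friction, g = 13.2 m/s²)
mgh₁ = ½mv₂² + mgh₂ → v₂ = √(2g(h₁−h₂)) = √(2×13.2×(45.01−10)) = 30.4 m/s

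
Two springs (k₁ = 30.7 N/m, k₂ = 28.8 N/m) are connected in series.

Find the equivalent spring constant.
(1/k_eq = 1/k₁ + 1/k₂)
1/k_eq = 1/30.7 + 1/28.8 = 0.067296; k_eq = 14.86 N/m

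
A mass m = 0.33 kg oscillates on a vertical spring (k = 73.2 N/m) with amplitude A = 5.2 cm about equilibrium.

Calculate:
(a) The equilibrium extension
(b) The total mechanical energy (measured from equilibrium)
x_eq = mg/k = 0.33×9.81/73.2 = 0.04423 m = 4.423 cm
E = ½kA² = ½×73.2×(0.052)² = 0.09897 J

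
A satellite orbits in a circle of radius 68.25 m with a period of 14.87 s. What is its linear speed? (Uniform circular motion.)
v = 2πr/T = 2π×68.25/14.87 = 28.84 m/s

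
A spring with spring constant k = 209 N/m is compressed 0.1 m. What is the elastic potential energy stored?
PE = ½kx² = ½×209×0.1² = 1.045 J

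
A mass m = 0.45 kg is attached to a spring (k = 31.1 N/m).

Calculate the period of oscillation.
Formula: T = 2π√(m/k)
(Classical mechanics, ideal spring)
T = 2π√(m/k) = 2π√(0.45/31.1) = 0.7558 s; f = 1/T = 1.323 Hz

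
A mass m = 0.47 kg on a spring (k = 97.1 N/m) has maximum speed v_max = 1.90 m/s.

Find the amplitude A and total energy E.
½mv²_max = ½kA² → A = v_max√(m/k) = 1.9×√(0.47/97.1) = 0.1322 m = 13.22 cm
E = ½mv²_max = ½×0.47×1.9² = 0.8483 J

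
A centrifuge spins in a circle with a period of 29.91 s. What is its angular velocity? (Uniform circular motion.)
ω = 2π/T = 2π/29.91 = 0.2101 rad/s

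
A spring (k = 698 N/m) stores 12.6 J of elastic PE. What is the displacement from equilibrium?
PE = ½kx² → x = √(2PE/k) = √(2×12.6/698) = 0.19 m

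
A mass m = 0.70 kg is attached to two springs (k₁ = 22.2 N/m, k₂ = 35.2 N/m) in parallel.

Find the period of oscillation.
k_eq = k₁+k₂ = 57.4 N/m
T = 2π√(m/k_eq) = 2π√(0.7/57.4) = 0.6939 s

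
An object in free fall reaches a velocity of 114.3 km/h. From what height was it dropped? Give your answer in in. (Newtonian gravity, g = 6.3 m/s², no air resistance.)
h = v²/(2g) (with unit conversion) = 3150.0 in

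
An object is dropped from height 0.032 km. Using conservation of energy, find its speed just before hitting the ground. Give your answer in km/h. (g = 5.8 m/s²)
mgh = ½mv² → v = √(2gh) = √(2×5.8×32) = 19.27 m/s = 69.36 km/h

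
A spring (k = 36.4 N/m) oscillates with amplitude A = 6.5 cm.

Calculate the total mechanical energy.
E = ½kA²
E = ½kA² = ½×36.4×(0.065)² = 0.0769 J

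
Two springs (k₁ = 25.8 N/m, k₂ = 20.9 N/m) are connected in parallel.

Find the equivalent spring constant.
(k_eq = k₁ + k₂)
k_eq = k₁ + k₂ = 25.8 + 20.9 = 46.7 N/m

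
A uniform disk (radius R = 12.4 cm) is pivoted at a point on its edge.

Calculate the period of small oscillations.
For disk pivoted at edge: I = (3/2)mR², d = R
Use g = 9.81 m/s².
I/m = (3/2)R² = 0.02306 m²; d = R = 0.124 m
T = 2π√((3/2)R²/(gR)) = 2π√(3R/(2g)) = 0.8652 s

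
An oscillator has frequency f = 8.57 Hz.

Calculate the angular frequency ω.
ω = 2πf = 2π×8.57 = 53.85 rad/s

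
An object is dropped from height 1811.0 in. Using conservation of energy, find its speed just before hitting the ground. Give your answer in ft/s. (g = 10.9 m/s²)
mgh = ½mv² → v = √(2gh) = √(2×10.9×46) = 31.67 m/s = 103.9 ft/s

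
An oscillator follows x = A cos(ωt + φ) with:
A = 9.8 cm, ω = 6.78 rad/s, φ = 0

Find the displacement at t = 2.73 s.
x = A cos(ωt + φ) = 9.8×cos(6.78×2.73 + 0) = 9.238 cm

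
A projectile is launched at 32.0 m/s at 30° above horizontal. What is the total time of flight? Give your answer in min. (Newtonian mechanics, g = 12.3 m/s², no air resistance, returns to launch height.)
T = 2v₀sin(θ)/g (with unit conversion) = 0.04336 min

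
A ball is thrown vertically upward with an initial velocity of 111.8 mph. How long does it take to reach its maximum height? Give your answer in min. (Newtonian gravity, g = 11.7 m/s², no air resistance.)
t_up = v₀/g (with unit conversion) = 0.0712 min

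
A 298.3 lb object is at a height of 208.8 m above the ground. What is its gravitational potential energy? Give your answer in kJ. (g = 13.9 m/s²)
PE = mgh = 135.3 kg × 13.9 m/s² × 208.8 m = 3.927e+05 J = 392.7 kJ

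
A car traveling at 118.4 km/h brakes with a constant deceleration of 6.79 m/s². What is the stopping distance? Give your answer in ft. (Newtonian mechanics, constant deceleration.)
d = v₀² / (2a) (with unit conversion) = 261.3 ft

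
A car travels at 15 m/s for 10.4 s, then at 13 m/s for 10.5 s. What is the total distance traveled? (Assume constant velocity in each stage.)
d₁ = v₁t₁ = 15 × 10.4 = 156 m
d₂ = v₂t₂ = 13 × 10.5 = 136.5 m
d_total = 156 + 136.5 = 292.5 m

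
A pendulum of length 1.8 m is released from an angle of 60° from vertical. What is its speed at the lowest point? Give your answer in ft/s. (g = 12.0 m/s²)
h = L(1 − cosθ) = 1.8×(1 − cos60°) = 0.9 m
v = √(2gh) = √(2×12.0×0.9) = 4.648 m/s = 15.25 ft/s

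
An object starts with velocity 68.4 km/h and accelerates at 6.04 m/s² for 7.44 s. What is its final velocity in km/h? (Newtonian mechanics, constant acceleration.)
v = v₀ + at (with unit conversion) = 230.2 km/h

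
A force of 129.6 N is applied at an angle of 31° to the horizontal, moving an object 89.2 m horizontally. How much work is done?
W = Fd cosθ = 129.6×89.2×cos(31°) = 9909.1 J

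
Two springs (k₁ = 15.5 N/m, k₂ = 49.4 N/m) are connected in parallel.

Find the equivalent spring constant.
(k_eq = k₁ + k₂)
k_eq = k₁ + k₂ = 15.5 + 49.4 = 64.9 N/m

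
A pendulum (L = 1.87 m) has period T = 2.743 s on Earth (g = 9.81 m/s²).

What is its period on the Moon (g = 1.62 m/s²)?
T = 2π√(L/g), so T_moon/T_earth = √(g_earth/g_moon)
T_moon = 2π√(1.87/1.62) = 6.751 s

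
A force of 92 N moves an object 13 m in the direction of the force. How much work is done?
W = Fd = 92×13 = 1196.0 J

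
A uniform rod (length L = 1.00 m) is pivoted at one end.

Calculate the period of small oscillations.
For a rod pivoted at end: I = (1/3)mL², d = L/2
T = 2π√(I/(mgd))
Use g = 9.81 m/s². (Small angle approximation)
I/m = (1/3)L² = 0.3333 m²; d = L/2 = 0.5 m
T = 2π√(I/(mgd)) = 2π√(0.3333/(9.81×0.5)) = 1.638 s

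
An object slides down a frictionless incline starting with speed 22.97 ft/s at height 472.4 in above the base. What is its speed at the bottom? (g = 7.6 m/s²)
½mv₀² + mgh = ½mv² → v = √(v₀² + 2gh) = √(7.001² + 2×7.6×12) = 15.21 m/s = 49.91 ft/s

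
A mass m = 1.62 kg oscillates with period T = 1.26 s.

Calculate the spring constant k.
T = 2π√(m/k) → k = m(2π/T)² = 1.62×(2π/1.26)² = 40.28 N/m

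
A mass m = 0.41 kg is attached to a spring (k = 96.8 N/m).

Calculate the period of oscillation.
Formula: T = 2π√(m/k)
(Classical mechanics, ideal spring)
T = 2π√(m/k) = 2π√(0.41/96.8) = 0.4089 s; f = 1/T = 2.445 Hz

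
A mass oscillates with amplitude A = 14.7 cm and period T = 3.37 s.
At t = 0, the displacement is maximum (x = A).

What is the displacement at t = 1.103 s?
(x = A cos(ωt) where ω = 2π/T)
ω = 2π/T = 2π/3.37 = 1.864 rad/s
x = A cos(ωt) = 14.7×cos(1.864×1.103) = -6.862 cm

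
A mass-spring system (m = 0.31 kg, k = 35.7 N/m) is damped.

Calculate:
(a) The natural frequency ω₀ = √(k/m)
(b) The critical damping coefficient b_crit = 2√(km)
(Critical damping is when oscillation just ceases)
ω₀ = √(k/m) = √(35.7/0.31) = 10.73 rad/s
b_crit = 2√(km) = 2√(35.7×0.31) = 6.653 kg/s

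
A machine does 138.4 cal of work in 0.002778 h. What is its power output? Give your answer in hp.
P = W/t = 579.1 J / 10 s = 57.9 W = 0.07765 hp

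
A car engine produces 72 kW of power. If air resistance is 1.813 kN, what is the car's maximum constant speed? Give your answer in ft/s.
P = Fv → v = P/F = 72000 W / 1813 N = 39.71 m/s = 130.3 ft/s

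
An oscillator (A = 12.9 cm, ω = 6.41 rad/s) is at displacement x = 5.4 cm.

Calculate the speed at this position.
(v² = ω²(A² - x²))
v = ω√(A² − x²) = 6.41×√(0.129² − 0.054²) = 0.751 m/s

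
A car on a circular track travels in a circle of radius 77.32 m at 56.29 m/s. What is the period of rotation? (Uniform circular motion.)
T = 2πr/v = 2π×77.32/56.29 = 8.63 s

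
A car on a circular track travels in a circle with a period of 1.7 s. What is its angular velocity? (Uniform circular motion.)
ω = 2π/T = 2π/1.7 = 3.696 rad/s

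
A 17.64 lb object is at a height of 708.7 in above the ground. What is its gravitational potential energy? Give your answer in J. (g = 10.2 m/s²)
PE = mgh = 8.001 kg × 10.2 m/s² × 18 m = 1469 J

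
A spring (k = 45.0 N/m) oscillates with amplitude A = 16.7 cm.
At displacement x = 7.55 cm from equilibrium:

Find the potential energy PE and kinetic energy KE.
E_total = ½kA² = ½×45.0×(0.167)² = 0.6275 J
PE = ½kx² = ½×45.0×(0.0755)² = 0.1283 J
KE = E_total − PE = 0.4992 J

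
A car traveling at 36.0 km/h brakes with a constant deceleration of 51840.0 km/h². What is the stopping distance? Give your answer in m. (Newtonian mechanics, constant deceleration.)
d = v₀² / (2a) (with unit conversion) = 12.5 m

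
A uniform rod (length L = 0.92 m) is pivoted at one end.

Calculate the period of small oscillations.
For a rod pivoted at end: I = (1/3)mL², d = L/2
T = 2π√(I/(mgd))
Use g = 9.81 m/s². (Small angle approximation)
I/m = (1/3)L² = 0.2821 m²; d = L/2 = 0.46 m
T = 2π√(I/(mgd)) = 2π√(0.2821/(9.81×0.46)) = 1.571 s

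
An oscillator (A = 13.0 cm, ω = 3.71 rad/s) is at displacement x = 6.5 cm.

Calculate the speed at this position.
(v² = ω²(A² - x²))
v = ω√(A² − x²) = 3.71×√(0.13² − 0.065²) = 0.4177 m/s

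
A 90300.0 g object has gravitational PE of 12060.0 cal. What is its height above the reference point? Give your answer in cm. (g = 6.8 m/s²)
PE = mgh → h = PE/(mg) = 5.046e+04 J / (90.3 kg × 6.8 m/s²) = 82.18 m = 8218.0 cm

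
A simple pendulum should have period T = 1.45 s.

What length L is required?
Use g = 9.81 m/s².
T = 2π√(L/g) → L = g(T/2π)² = 9.81×(1.45/2π)² = 0.5225 m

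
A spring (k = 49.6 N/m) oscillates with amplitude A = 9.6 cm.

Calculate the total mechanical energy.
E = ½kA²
E = ½kA² = ½×49.6×(0.096)² = 0.2286 J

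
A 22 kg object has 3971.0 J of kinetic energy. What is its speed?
KE = ½mv² → v = √(2KE/m) = √(2×3971.0/22) = 19.0 m/s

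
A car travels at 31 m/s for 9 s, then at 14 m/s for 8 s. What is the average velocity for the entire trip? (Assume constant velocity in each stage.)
d₁ = v₁t₁ = 31 × 9 = 279 m
d₂ = v₂t₂ = 14 × 8 = 112 m
d_total = 391 m, t_total = 17 s
v_avg = d_total/t_total = 391/17 = 23.0 m/s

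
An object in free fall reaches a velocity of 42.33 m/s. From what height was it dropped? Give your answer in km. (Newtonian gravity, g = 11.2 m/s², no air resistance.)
h = v²/(2g) (with unit conversion) = 0.07999 km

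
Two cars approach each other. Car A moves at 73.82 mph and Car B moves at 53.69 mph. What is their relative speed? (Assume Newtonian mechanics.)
v_rel = v_A + v_B = 73.82 + 53.69 = 127.5 mph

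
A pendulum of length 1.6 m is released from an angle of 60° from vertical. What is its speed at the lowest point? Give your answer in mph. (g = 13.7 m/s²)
h = L(1 − cosθ) = 1.6×(1 − cos60°) = 0.8 m
v = √(2gh) = √(2×13.7×0.8) = 4.682 m/s = 10.47 mph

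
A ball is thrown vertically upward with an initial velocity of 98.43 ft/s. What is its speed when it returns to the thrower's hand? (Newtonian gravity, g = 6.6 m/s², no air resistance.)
By conservation of energy, the ball returns at the same speed = 98.43 ft/s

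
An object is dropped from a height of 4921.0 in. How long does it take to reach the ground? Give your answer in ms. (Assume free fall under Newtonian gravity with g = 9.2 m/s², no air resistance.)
t = √(2h/g) (with unit conversion) = 5213.0 ms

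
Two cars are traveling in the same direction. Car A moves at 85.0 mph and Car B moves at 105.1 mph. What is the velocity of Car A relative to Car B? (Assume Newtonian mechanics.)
v_rel = v_A - v_B = 85.0 - 105.1 = -20.1 mph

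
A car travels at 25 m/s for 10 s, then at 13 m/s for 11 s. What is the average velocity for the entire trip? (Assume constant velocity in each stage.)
d₁ = v₁t₁ = 25 × 10 = 250 m
d₂ = v₂t₂ = 13 × 11 = 143 m
d_total = 393 m, t_total = 21 s
v_avg = d_total/t_total = 393/21 = 18.71 m/s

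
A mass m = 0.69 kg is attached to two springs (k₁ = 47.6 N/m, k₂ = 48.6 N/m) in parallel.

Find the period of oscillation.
k_eq = k₁+k₂ = 96.2 N/m
T = 2π√(m/k_eq) = 2π√(0.69/96.2) = 0.5321 s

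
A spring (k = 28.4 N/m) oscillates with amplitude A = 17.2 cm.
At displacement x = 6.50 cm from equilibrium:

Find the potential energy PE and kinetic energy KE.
E_total = ½kA² = ½×28.4×(0.172)² = 0.4201 J
PE = ½kx² = ½×28.4×(0.065)² = 0.06 J
KE = E_total − PE = 0.3601 J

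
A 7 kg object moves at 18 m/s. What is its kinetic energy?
KE = ½mv² = ½×7×18² = 1134.0 J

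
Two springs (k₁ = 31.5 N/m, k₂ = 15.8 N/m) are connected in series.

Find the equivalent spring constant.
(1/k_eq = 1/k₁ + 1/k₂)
1/k_eq = 1/31.5 + 1/15.8 = 0.095037; k_eq = 10.52 N/m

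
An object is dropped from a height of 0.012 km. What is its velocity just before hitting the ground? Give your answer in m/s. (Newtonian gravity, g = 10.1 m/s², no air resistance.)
v = √(2gh) (with unit conversion) = 15.57 m/s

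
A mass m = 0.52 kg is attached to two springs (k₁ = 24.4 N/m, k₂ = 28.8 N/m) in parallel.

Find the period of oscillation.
k_eq = k₁+k₂ = 53.2 N/m
T = 2π√(m/k_eq) = 2π√(0.52/53.2) = 0.6212 s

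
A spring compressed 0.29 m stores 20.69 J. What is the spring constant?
PE = ½kx² → k = 2PE/x² = 2×20.69/0.29² = 492.0 N/m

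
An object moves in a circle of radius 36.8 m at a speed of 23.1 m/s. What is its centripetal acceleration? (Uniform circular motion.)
a_c = v²/r = 23.1²/36.8 = 533.61/36.8 = 14.5 m/s²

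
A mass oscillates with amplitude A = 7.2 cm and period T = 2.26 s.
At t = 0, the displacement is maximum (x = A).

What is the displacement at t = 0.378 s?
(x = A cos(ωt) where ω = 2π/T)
ω = 2π/T = 2π/2.26 = 2.78 rad/s
x = A cos(ωt) = 7.2×cos(2.78×0.378) = 3.577 cm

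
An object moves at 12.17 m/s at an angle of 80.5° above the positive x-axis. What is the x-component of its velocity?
vₓ = v cos(θ) = 12.17 × cos(80.5°) = 2.01 m/s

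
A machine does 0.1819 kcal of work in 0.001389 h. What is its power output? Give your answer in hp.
P = W/t = 761.1 J / 5 s = 152.2 W = 0.2041 hp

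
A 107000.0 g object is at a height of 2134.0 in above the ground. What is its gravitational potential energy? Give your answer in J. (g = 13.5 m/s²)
PE = mgh = 107 kg × 13.5 m/s² × 54.2 m = 7.83e+04 J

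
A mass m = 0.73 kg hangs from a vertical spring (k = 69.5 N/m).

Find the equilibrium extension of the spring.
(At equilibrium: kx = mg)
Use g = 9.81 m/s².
x_eq = mg/k = 0.73×9.81/69.5 = 0.103 m = 10.3 cm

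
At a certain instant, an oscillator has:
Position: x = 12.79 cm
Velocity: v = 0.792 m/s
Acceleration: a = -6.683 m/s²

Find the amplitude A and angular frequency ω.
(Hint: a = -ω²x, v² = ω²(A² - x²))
a = −ω²x → ω = √(|a|/x) = √(6.683/0.1279) = 7.229 rad/s
v² = ω²(A² − x²) → A = √(x² + v²/ω²) = √(0.1279² + 0.792²/7.229²) = 0.1684 m = 16.84 cm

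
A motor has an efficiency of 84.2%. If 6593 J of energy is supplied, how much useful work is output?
W_out = η × W_in = 0.842 × 6593 = 5551.3 J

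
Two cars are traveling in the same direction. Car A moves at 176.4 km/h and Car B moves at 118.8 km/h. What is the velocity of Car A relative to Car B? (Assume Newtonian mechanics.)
v_rel = v_A - v_B = 176.4 - 118.8 = 57.6 km/h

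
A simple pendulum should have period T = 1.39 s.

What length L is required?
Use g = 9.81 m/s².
T = 2π√(L/g) → L = g(T/2π)² = 9.81×(1.39/2π)² = 0.4801 m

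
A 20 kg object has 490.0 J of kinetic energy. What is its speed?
KE = ½mv² → v = √(2KE/m) = √(2×490.0/20) = 7.0 m/s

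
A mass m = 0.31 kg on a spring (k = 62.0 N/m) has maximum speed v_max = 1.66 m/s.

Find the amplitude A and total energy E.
½mv²_max = ½kA² → A = v_max√(m/k) = 1.66×√(0.31/62.0) = 0.1174 m = 11.74 cm
E = ½mv²_max = ½×0.31×1.66² = 0.4271 J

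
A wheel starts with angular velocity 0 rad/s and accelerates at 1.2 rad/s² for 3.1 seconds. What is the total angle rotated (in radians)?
θ = ω₀t + ½αt² = 0×3.1 + ½×1.2×3.1² = 5.77 rad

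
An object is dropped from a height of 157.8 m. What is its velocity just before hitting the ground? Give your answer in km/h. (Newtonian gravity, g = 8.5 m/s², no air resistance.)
v = √(2gh) (with unit conversion) = 186.5 km/h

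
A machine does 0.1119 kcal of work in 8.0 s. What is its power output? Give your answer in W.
P = W/t = 468.2 J / 8 s = 58.52 W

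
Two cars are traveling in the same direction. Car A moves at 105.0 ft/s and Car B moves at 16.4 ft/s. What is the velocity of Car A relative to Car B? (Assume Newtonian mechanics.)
v_rel = v_A - v_B = 105.0 - 16.4 = 88.6 ft/s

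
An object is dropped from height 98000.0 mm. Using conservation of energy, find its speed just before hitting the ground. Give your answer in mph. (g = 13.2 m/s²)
mgh = ½mv² → v = √(2gh) = √(2×13.2×98) = 50.86 m/s = 113.8 mph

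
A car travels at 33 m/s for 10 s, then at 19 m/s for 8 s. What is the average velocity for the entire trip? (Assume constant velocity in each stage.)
d₁ = v₁t₁ = 33 × 10 = 330 m
d₂ = v₂t₂ = 19 × 8 = 152 m
d_total = 482 m, t_total = 18 s
v_avg = d_total/t_total = 482/18 = 26.78 m/s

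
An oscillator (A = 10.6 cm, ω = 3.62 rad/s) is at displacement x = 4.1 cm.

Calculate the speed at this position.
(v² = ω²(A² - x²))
v = ω√(A² − x²) = 3.62×√(0.106² − 0.041²) = 0.3539 m/s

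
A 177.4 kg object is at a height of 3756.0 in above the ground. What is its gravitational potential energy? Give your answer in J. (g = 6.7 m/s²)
PE = mgh = 177.4 kg × 6.7 m/s² × 95.4 m = 1.134e+05 J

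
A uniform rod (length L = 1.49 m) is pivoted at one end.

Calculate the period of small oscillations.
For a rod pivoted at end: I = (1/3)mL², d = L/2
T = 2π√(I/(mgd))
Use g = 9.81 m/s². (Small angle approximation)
I/m = (1/3)L² = 0.74 m²; d = L/2 = 0.745 m
T = 2π√(I/(mgd)) = 2π√(0.74/(9.81×0.745)) = 1.999 s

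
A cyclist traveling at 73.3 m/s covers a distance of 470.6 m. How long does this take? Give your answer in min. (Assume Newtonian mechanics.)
t = d/v (with unit conversion) = 0.107 min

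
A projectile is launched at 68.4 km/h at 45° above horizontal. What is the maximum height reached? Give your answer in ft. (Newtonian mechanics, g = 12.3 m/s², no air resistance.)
H = v₀²sin²(θ)/(2g) (with unit conversion) = 24.07 ft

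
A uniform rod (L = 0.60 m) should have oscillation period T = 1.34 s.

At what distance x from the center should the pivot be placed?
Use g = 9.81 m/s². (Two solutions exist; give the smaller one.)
T = 2π√((L²/12 + x²)/(gx)). Let c = T²g/(4π²) = 0.4462.
x² − cx + L²/12 = 0 → x = (c − √(c² − L²/3))/2 = 0.08248 m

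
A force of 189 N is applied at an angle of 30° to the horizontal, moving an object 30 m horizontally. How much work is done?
W = Fd cosθ = 189×30×cos(30°) = 4910.4 J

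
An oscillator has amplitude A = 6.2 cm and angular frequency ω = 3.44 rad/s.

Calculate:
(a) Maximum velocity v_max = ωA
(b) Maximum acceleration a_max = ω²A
v_max = ωA = 3.44×0.062 = 0.2133 m/s
a_max = ω²A = 3.44²×0.062 = 0.7337 m/s²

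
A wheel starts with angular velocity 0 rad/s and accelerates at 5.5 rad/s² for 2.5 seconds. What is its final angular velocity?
ω = ω₀ + αt = 0 + 5.5 × 2.5 = 13.75 rad/s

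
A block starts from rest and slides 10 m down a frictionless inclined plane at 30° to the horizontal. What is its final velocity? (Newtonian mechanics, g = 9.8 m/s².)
a = g sin(θ) = 9.8 × sin(30°) = 4.9 m/s²
v = √(2ad) = √(2 × 4.9 × 10) = 9.9 m/s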